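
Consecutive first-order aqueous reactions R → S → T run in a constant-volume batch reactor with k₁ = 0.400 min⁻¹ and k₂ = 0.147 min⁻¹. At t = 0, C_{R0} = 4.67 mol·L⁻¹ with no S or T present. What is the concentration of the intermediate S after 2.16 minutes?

Solving the coupled first-order balances gives C_S(t) = [k₁/(k₂−k₁)]·C_{R0}·(e^(−k₁t) − e^(−k₂t)).
e^(−k₁t) = e^(−0.400×2.16) = e^(−0.8640) = 0.4215; e^(−k₂t) = e^(−0.3175) = 0.7280.
C_S = 0.400×4.67/(0.147−0.400) × (0.4215−0.7280) = (-7.383)×(-0.3065) = 2.263 mol·L⁻¹.

2.26 mol·L⁻¹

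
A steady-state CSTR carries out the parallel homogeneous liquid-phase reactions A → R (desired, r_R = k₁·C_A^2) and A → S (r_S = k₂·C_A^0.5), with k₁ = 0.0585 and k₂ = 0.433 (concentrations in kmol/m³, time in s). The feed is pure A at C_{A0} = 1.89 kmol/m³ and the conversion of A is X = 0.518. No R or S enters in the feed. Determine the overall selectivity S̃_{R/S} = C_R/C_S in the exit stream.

Exit C_A = C_{A0}(1−X) = 1.89×0.482 = 0.9110 kmol/m³.
A CSTR operates uniformly at the exit composition, giving r_R = 0.04855 and r_S = 0.4133 (each k·C_A^n at C_A = 0.9110).
Overall selectivity = C_R/C_S = r_Rτ/(r_Sτ) = r_R/r_S = 0.117.

0.117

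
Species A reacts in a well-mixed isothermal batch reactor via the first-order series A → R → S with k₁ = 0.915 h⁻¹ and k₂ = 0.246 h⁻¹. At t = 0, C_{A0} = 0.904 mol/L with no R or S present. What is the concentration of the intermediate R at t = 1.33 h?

0.525 mol/L

Solving the coupled first-order balances gives C_R(t) = [k₁/(k₂−k₁)]·C_{A0}·(e^(−k₁t) − e^(−k₂t)).
e^(−k₁t) = e^(−0.915×1.33) = e^(−1.217) = 0.2961; e^(−k₂t) = e^(−0.3272) = 0.7210.
C_R = 0.915×0.904/(0.246−0.915) × (0.2961−0.7210) = (-1.236)×(-0.4248) = 0.5253 mol/L.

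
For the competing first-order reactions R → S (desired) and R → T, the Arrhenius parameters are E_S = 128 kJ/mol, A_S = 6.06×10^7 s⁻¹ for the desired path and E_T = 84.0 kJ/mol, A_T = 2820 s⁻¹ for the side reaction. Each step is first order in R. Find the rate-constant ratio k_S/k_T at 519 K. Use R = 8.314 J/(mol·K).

k_S/k_T = (A_S/A_T)·exp[−(E_S−E_T)/(RT)] = (A_S/A_T)·exp[(E_T−E_S)/(RT)].
(E_T−E_S)/(RT) = (84.0−128)×10³/(8.314×519) = -44000/4315 = -10.20.
k_S/k_T = (6.06×10^7/2820)·exp(-10.20) = 21489 × 3.728×10^-5 = 0.801.

0.801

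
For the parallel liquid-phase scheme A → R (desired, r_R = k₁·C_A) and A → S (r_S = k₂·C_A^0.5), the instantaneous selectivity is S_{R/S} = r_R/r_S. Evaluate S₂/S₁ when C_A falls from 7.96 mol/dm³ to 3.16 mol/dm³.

S_{R/S} = (k₁/k₂)·C_A^0.5, so S₂/S₁ = (C_{A,2}/C_{A,1})^0.5.
= (3.16/7.96)^0.5 = (0.3970)^0.5 = 0.630.
Selectivity toward R falls as C_A falls — high-concentration operation is favoured.

0.630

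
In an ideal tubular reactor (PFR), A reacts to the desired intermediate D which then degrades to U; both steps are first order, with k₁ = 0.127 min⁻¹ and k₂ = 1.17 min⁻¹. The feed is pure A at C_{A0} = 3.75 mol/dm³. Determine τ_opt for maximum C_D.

2.13 min

Setting dC_D/dτ = 0 gives τ_opt = ln(k₂/k₁)/(k₂−k₁).
= ln(1.17/0.127)/(1.17−0.127) = ln(9.213)/1.043 = 2.221/1.043 = 2.13 min.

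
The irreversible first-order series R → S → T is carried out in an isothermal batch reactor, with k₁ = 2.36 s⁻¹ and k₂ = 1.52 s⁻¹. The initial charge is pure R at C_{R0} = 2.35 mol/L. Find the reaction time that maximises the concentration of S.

0.524 s

The intermediate peaks when r₁ = r₂, i.e. k₁e^(−k₁t) = k₂e^(−k₂t), giving t_opt = ln(k₂/k₁)/(k₂−k₁).
= ln(1.52/2.36)/(1.52−2.36) = ln(0.6441)/-0.8400 = -0.4400/-0.8400 = 0.524 s.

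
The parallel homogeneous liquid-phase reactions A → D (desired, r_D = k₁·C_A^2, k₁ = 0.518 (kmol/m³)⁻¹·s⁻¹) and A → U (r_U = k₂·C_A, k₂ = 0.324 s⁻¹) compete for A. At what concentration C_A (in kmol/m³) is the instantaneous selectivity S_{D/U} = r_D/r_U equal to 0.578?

0.362 kmol/m³

S_{D/U} = (k₁/k₂)·C_A ⇒ C_A = S·k₂/k₁.
= 0.578×0.324/0.518 = 0.362 kmol/m³.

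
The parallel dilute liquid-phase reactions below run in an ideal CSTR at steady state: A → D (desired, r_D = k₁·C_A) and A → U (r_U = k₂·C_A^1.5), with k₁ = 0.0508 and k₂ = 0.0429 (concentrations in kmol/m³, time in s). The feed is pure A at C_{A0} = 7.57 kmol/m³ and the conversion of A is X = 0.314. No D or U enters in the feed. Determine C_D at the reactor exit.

0.813 kmol/m³

Exit C_A = C_{A0}(1−X) = 7.57×0.686 = 5.193 kmol/m³.
Rates in a CSTR are evaluated at the outlet concentration: r_D = 0.0508×5.193 = 0.2638, r_U = 0.0429×5.193^1.5 = 0.5077.
Fraction of consumed A going to D: r_D/(r_D+r_U) = 0.3419.
C_D = 0.3419·C_{A0}·X = 0.3419×7.57×0.314 = 0.813 kmol/m³.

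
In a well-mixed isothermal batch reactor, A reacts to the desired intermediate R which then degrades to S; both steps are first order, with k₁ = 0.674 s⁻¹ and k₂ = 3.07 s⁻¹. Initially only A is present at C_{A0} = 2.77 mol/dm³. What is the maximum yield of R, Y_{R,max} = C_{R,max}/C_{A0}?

For a first-order series the maximum intermediate yield is C_{R,max}/C_{A0} = (k₁/k₂)^[k₂/(k₂−k₁)].
= (0.674/3.07)^(3.07/(3.07−0.674)) = (0.2195)^(1.281) = 0.1433.

0.143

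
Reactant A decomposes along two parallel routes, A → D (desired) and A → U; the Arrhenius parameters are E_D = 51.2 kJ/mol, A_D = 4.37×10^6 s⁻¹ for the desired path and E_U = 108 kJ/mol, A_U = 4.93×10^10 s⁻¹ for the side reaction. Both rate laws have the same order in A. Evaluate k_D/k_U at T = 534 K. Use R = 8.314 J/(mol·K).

k_D/k_U = (A_D/A_U)·exp[−(E_D−E_U)/(RT)] = (A_D/A_U)·exp[(E_U−E_D)/(RT)].
(E_U−E_D)/(RT) = (108−51.2)×10³/(8.314×534) = 56800/4440 = 12.79.
k_D/k_U = (4.37×10^6/4.93×10^10)·exp(12.79) = 8.864×10^-5 × 3.600×10^5 = 31.9.
Since E_D < E_U, lowering the temperature improves selectivity toward D.

31.9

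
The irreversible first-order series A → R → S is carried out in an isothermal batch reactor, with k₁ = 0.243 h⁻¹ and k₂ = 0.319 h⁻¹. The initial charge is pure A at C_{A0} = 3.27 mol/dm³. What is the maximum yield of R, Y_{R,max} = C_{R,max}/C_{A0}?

Evaluating C_R at t_opt = ln(k₂/k₁)/(k₂−k₁) gives C_{R,max}/C_{A0} = (k₁/k₂)^[k₂/(k₂−k₁)].
= (0.243/0.319)^(0.319/(0.319−0.243)) = (0.7618)^(4.197) = 0.3191.

0.319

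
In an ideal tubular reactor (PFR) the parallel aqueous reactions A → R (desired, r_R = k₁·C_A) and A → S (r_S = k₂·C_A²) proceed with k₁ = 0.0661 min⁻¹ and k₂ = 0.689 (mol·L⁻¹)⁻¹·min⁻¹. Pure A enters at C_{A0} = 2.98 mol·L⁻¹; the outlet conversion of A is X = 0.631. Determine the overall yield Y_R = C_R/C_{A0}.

0.0304

C_A = C_{A0}(1−X) = 1.100 mol·L⁻¹.
Along a PFR/batch, dC_R/dC_A = −r_R/(r_R+r_S) = −k₁/(k₁+k₂·C_A).
Integrating from C_{A0} to C_A: C_R = (0.0661/0.689)·ln[(0.0661+0.689·2.98)/(0.0661+0.689·1.10)] = 0.09594·ln(2.119/0.8237) = 0.09066 mol·L⁻¹.
Y_R = C_R/C_{A0} = 0.09066/2.98 = 0.0304.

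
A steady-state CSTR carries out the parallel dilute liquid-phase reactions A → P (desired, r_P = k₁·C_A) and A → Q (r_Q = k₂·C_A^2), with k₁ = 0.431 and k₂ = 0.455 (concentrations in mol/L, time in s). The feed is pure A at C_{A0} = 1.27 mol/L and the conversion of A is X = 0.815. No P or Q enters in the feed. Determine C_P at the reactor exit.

0.829 mol/L

Exit C_A = C_{A0}(1−X) = 1.27×0.185 = 0.2350 mol/L.
A CSTR operates uniformly at the exit composition, giving r_P = 0.1013 and r_Q = 0.02512 (each k·C_A^n at C_A = 0.2350).
Fraction of consumed A going to P: r_P/(r_P+r_Q) = 0.8013.
C_P = 0.8013·C_{A0}·X = 0.8013×1.27×0.815 = 0.829 mol/L.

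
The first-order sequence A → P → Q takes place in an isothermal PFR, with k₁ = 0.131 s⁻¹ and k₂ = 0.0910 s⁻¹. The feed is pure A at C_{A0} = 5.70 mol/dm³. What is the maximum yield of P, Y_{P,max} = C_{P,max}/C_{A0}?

0.437

For a first-order series the maximum intermediate yield is C_{P,max}/C_{A0} = (k₁/k₂)^[k₂/(k₂−k₁)].
= (0.131/0.0910)^(0.0910/(0.0910−0.131)) = (1.440)^(-2.275) = 0.4365.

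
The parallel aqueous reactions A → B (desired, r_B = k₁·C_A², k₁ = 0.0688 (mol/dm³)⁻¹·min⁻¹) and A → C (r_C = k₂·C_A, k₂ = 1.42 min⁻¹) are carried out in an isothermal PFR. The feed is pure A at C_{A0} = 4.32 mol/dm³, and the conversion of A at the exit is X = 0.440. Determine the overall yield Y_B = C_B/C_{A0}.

C_A = C_{A0}(1−X) = 2.419 mol/dm³.
Along a PFR/batch, dC_C/dC_A = −r_C/(r_B+r_C) = −k₂/(k₂+k₁·C_A).
Integrating from C_{A0} to C_A: C_C = (1.42/0.0688)·ln[(1.42+0.0688·4.32)/(1.42+0.0688·2.42)] = 20.64·ln(1.717/1.586) = 1.635 mol/dm³.
Then C_B = (C_{A0}−C_A) − C_C = 1.901 − 1.635 = 0.2659 mol/dm³.
Y_B = C_B/C_{A0} = 0.2659/4.32 = 0.0616.

0.0616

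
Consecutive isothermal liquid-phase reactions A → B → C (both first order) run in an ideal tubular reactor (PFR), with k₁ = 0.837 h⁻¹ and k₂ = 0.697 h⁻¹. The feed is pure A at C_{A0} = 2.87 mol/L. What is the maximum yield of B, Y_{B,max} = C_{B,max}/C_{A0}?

0.402

At the optimum, C_{B,max}/C_{A0} = (k₁/k₂)^[k₂/(k₂−k₁)].
= (0.837/0.697)^(0.697/(0.697−0.837)) = (1.201)^(-4.979) = 0.4020.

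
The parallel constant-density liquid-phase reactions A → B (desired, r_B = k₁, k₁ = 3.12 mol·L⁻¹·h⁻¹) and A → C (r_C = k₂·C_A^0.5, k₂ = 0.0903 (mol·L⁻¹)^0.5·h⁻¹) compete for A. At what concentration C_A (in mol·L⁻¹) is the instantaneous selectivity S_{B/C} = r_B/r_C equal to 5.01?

47.6 mol·L⁻¹

S_{B/C} = (k₁/k₂)·C_A^-0.5 ⇒ C_A = (S·k₂/k₁)^(-2).
= (5.01×0.0903/3.12)^(-2) = (0.1450)^(-2) = 47.6 mol·L⁻¹.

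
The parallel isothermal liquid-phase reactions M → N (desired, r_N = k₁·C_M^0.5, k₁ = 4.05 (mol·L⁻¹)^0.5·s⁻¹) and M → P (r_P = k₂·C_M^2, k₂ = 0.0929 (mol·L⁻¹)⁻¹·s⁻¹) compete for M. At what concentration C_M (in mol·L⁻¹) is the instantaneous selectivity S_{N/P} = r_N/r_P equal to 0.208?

S_{N/P} = (k₁/k₂)·C_M^-1.5 ⇒ C_M = (S·k₂/k₁)^(1/(-1.5)).
= (0.208×0.0929/4.05)^(-0.6667) = (0.004771)^(-0.6667) = 35.3 mol·L⁻¹.

35.3 mol·L⁻¹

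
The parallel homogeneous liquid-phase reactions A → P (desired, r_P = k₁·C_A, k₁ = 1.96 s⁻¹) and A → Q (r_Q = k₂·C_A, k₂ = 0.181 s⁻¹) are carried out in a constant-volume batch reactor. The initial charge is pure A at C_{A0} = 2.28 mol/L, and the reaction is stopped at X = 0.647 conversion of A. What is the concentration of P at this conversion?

1.35 mol/L

C_A = C_{A0}(1−X) = 0.8048 mol/L.
Both paths are first order in A, so the instantaneous fraction to P is constant: dC_P/d(−C_A) = k₁/(k₁+k₂) = 0.9155.
C_P = 0.9155·(C_{A0}−C_A) = 0.9155×1.475 = 1.35 mol/L.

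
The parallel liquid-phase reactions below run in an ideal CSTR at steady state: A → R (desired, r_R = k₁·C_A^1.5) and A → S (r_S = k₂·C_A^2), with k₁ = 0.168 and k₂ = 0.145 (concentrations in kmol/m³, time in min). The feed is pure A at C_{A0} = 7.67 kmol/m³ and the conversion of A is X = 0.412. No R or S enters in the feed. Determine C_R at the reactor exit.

1.12 kmol/m³

Exit C_A = C_{A0}(1−X) = 7.67×0.588 = 4.510 kmol/m³.
Rates in a CSTR are evaluated at the outlet concentration: r_R = 0.168×4.510^1.5 = 1.609, r_S = 0.145×4.510^2 = 2.949.
Fraction of consumed A going to R: r_R/(r_R+r_S) = 0.3530.
C_R = 0.3530·C_{A0}·X = 0.3530×7.67×0.412 = 1.12 kmol/m³.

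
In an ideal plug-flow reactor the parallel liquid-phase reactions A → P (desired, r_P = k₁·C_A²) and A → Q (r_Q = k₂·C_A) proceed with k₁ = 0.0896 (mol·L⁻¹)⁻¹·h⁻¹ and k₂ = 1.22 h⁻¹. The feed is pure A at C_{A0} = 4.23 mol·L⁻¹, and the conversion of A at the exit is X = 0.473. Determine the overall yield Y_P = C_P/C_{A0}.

0.0902

C_A = C_{A0}(1−X) = 2.229 mol·L⁻¹.
Along a PFR/batch, dC_Q/dC_A = −r_Q/(r_P+r_Q) = −k₂/(k₂+k₁·C_A).
Integrating from C_{A0} to C_A: C_Q = (1.22/0.0896)·ln[(1.22+0.0896·4.23)/(1.22+0.0896·2.23)] = 13.62·ln(1.599/1.420) = 1.619 mol·L⁻¹.
Then C_P = (C_{A0}−C_A) − C_Q = 2.001 − 1.619 = 0.3817 mol·L⁻¹.
Y_P = C_P/C_{A0} = 0.3817/4.23 = 0.0902.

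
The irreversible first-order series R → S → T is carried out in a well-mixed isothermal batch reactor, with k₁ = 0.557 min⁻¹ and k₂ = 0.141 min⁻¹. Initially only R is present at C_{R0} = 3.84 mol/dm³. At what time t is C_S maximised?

For first-order series the maximum of C_S occurs at t_opt = ln(k₂/k₁)/(k₂−k₁).
= ln(0.141/0.557)/(0.141−0.557) = ln(0.2531)/-0.4160 = -1.374/-0.4160 = 3.30 min.

3.30 min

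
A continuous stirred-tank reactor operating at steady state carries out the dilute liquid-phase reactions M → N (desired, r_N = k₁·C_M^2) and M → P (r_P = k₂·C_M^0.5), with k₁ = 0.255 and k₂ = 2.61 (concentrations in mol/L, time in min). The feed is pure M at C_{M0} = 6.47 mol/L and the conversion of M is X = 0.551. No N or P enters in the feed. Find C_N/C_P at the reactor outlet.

Exit C_M = C_{M0}(1−X) = 6.47×0.449 = 2.905 mol/L.
Rates in a CSTR are evaluated at the outlet concentration: r_N = 0.255×2.905^2 = 2.152, r_P = 2.61×2.905^0.5 = 4.449.
Overall selectivity = C_N/C_P = r_Nτ/(r_Pτ) = r_N/r_P = 0.484.

0.484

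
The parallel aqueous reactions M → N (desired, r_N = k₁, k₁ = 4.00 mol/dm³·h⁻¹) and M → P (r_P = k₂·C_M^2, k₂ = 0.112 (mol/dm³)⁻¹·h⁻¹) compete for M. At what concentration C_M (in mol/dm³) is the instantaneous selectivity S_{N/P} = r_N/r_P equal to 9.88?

1.90 mol/dm³

S_{N/P} = (k₁/k₂)·C_M^-2 ⇒ C_M = (S·k₂/k₁)^(-0.5).
= (9.88×0.112/4.00)^(-0.5) = (0.2766)^(-0.5) = 1.90 mol/dm³.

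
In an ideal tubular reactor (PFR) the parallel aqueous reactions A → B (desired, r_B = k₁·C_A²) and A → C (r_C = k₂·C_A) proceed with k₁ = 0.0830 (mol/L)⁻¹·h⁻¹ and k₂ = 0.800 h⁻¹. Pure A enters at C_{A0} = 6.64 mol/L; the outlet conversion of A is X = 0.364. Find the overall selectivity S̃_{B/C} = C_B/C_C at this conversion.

C_A = C_{A0}(1−X) = 4.223 mol/L.
Along a PFR/batch, dC_C/dC_A = −r_C/(r_B+r_C) = −k₂/(k₂+k₁·C_A).
Integrating from C_{A0} to C_A: C_C = (0.800/0.0830)·ln[(0.800+0.0830·6.64)/(0.800+0.0830·4.22)] = 9.639·ln(1.351/1.151) = 1.549 mol/L.
Then C_B = (C_{A0}−C_A) − C_C = 2.417 − 1.549 = 0.8678 mol/L.
S̃_{B/C} = C_B/C_C = 0.8678/1.549 = 0.560.

0.560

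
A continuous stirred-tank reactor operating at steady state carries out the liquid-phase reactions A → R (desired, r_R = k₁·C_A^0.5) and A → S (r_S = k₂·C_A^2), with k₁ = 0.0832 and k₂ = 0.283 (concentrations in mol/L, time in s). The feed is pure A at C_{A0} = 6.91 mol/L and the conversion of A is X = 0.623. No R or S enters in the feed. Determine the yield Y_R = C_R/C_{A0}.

0.0407

Exit C_A = C_{A0}(1−X) = 6.91×0.377 = 2.605 mol/L.
In a CSTR the entire volume is at exit conditions, so r_R = 0.0832×2.605^0.5 = 0.1343 and r_S = 0.283×2.605^2 = 1.921.
Fraction of consumed A going to R: r_R/(r_R+r_S) = 0.06535.
C_R = 0.06535·C_{A0}·X = 0.06535×6.91×0.623 = 0.281 mol/L; Y_R = C_R/C_{A0} = 0.0407.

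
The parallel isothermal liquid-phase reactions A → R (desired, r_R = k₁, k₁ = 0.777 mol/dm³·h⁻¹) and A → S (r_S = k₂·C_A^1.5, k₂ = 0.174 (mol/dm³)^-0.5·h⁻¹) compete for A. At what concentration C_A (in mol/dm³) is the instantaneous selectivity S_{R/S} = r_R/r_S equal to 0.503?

S_{R/S} = (k₁/k₂)·C_A^-1.5 ⇒ C_A = (S·k₂/k₁)^(1/(-1.5)).
= (0.503×0.174/0.777)^(-0.6667) = (0.1126)^(-0.6667) = 4.29 mol/dm³.

4.29 mol/dm³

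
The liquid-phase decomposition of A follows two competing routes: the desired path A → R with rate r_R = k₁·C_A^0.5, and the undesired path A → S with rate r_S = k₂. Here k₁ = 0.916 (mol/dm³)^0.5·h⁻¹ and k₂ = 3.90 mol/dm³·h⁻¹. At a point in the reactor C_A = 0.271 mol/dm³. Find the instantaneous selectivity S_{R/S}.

S_{R/S} = r_R/r_S = (k₁·C_A^0.5)/(k₂) = (k₁/k₂)·C_A^0.5.
= (0.916×0.2710^0.5) / (3.90) = 0.4768/3.900 = 0.122.
Since the desired path is higher order in A, keeping C_A high (PFR or concentrated feed) favours R.

0.122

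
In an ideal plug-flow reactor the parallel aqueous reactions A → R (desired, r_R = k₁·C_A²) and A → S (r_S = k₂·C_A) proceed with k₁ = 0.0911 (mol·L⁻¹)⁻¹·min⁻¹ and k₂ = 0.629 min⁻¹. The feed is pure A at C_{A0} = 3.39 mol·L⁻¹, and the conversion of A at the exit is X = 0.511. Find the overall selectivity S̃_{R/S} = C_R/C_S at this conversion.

C_A = C_{A0}(1−X) = 1.658 mol·L⁻¹.
Along a PFR/batch, dC_S/dC_A = −r_S/(r_R+r_S) = −k₂/(k₂+k₁·C_A).
Integrating from C_{A0} to C_A: C_S = (0.629/0.0911)·ln[(0.629+0.0911·3.39)/(0.629+0.0911·1.66)] = 6.905·ln(0.9378/0.7800) = 1.272 mol·L⁻¹.
Then C_R = (C_{A0}−C_A) − C_S = 1.732 − 1.272 = 0.4601 mol·L⁻¹.
S̃_{R/S} = C_R/C_S = 0.4601/1.272 = 0.362.

0.362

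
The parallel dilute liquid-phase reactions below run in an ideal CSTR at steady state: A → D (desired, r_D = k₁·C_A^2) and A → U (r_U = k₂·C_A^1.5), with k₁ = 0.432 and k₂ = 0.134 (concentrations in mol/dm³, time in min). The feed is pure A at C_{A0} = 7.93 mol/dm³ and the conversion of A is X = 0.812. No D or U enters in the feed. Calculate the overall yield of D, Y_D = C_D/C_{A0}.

0.648

Exit C_A = C_{A0}(1−X) = 7.93×0.188 = 1.491 mol/dm³.
In a CSTR the entire volume is at exit conditions, so r_D = 0.432×1.491^2 = 0.9602 and r_U = 0.134×1.491^1.5 = 0.2439.
Fraction of consumed A going to D: r_D/(r_D+r_U) = 0.7974.
C_D = 0.7974·C_{A0}·X = 0.7974×7.93×0.812 = 5.13 mol/dm³; Y_D = C_D/C_{A0} = 0.648.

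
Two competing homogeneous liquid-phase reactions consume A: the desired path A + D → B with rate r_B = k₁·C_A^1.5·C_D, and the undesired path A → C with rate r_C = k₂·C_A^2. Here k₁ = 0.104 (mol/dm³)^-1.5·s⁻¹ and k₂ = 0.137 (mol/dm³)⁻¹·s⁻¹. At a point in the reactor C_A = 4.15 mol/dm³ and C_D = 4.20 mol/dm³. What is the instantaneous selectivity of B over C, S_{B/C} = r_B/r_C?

S_{B/C} = r_B/r_C = (k₁·C_A^1.5·C_D)/(k₂·C_A^2) = (k₁/k₂)·C_A^-0.5·C_D.
= (0.104×4.150^1.5×4.200) / (0.137×4.150^2) = 3.693/2.359 = 1.57.

1.57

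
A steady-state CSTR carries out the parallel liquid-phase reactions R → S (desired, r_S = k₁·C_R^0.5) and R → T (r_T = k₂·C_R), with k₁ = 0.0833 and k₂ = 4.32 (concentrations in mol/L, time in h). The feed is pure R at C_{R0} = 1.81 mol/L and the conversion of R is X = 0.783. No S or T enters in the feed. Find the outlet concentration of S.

0.0423 mol/L

Exit C_R = C_{R0}(1−X) = 1.81×0.217 = 0.3928 mol/L.
Rates in a CSTR are evaluated at the outlet concentration: r_S = 0.0833×0.3928^0.5 = 0.05221, r_T = 4.32×0.3928 = 1.697.
Fraction of consumed R going to S: r_S/(r_S+r_T) = 0.02985.
C_S = 0.02985·C_{R0}·X = 0.02985×1.81×0.783 = 0.0423 mol/L.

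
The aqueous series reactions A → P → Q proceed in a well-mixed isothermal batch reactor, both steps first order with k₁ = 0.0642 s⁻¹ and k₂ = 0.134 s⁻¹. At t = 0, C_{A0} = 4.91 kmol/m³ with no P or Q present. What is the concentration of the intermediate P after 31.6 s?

0.528 kmol/m³

For first-order series with pure A initially, C_P(t) = k₁C_{A0}/(k₂−k₁)·(e^(−k₁t) − e^(−k₂t)).
e^(−k₁t) = e^(−0.0642×31.6) = e^(−2.029) = 0.1315; e^(−k₂t) = e^(−4.234) = 0.01449.
C_P = 0.0642×4.91/(0.134−0.0642) × (0.1315−0.01449) = 4.516×0.1170 = 0.5284 kmol/m³.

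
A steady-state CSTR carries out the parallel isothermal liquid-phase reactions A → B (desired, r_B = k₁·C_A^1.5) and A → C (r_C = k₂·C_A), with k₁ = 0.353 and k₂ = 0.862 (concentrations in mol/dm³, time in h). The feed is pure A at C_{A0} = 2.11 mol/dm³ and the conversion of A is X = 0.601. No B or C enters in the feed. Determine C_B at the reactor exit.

Exit C_A = C_{A0}(1−X) = 2.11×0.399 = 0.8419 mol/dm³.
A CSTR operates uniformly at the exit composition, giving r_B = 0.2727 and r_C = 0.7257 (each k·C_A^n at C_A = 0.8419).
Fraction of consumed A going to B: r_B/(r_B+r_C) = 0.2731.
C_B = 0.2731·C_{A0}·X = 0.2731×2.11×0.601 = 0.346 mol/dm³.

0.346 mol/dm³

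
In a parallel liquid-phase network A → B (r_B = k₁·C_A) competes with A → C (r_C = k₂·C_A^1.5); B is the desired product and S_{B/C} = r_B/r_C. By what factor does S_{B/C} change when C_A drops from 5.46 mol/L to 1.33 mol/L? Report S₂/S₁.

S_{B/C} = (k₁/k₂)·C_A^-0.5, so S₂/S₁ = (C_{A,2}/C_{A,1})^-0.5.
= (1.33/5.46)^(-0.5) = (0.2436)^(-0.5) = 2.03.
Selectivity toward B rises as C_A falls — low-concentration operation is favoured.

2.03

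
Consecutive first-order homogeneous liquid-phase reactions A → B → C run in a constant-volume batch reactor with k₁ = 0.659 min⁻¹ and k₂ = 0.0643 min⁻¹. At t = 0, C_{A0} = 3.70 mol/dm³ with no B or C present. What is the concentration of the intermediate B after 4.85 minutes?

Solving the coupled first-order balances gives C_B(t) = [k₁/(k₂−k₁)]·C_{A0}·(e^(−k₁t) − e^(−k₂t)).
e^(−k₁t) = e^(−0.659×4.85) = e^(−3.196) = 0.04092; e^(−k₂t) = e^(−0.3119) = 0.7321.
C_B = 0.659×3.70/(0.0643−0.659) × (0.04092−0.7321) = (-4.100)×(-0.6912) = 2.834 mol/dm³.

2.83 mol/dm³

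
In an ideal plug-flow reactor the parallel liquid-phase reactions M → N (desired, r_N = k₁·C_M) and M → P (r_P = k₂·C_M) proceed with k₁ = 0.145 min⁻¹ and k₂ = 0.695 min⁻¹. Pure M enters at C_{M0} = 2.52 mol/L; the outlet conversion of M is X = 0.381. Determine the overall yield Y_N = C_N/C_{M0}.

C_M = C_{M0}(1−X) = 1.560 mol/L.
Both paths are first order in M, so the instantaneous fraction to N is constant: dC_N/d(−C_M) = k₁/(k₁+k₂) = 0.1726.
C_N = 0.1726·(C_{M0}−C_M) = 0.1726×0.9601 = 0.166 mol/L.
Y_N = C_N/C_{M0} = 0.1657/2.52 = 0.0658.

0.0658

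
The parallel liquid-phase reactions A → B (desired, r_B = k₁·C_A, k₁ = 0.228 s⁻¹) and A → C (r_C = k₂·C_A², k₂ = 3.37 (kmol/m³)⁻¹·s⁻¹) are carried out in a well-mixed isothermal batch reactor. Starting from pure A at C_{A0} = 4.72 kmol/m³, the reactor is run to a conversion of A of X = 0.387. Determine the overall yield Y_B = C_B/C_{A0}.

0.00689

C_A = C_{A0}(1−X) = 2.893 kmol/m³.
Along a PFR/batch, dC_B/dC_A = −r_B/(r_B+r_C) = −k₁/(k₁+k₂·C_A).
Integrating from C_{A0} to C_A: C_B = (0.228/3.37)·ln[(0.228+3.37·4.72)/(0.228+3.37·2.89)] = 0.06766·ln(16.13/9.979) = 0.03251 kmol/m³.
Y_B = C_B/C_{A0} = 0.03251/4.72 = 0.00689.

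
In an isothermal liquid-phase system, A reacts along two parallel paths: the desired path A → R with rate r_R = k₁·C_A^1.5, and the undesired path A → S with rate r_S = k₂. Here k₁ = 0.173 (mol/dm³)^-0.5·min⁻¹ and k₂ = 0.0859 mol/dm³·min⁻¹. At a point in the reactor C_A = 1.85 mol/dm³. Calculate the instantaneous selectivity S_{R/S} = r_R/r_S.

S_{R/S} = r_R/r_S = (k₁·C_A^1.5)/(k₂) = (k₁/k₂)·C_A^1.5.
= (0.173×1.850^1.5) / (0.0859) = 0.4353/0.08590 = 5.07.
Since the desired path is higher order in A, keeping C_A high (PFR or concentrated feed) favours R.

5.07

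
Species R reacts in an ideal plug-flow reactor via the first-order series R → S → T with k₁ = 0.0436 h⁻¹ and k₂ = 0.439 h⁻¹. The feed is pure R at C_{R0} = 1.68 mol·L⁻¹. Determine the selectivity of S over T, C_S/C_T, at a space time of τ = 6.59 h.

Solving the coupled first-order balances gives C_S(τ) = [k₁/(k₂−k₁)]·C_{R0}·(e^(−k₁τ) − e^(−k₂τ)).
e^(−k₁τ) = e^(−0.0436×6.59) = e^(−0.2873) = 0.7503; e^(−k₂τ) = e^(−2.893) = 0.05541.
C_S = 0.0436×1.68/(0.439−0.0436) × (0.7503−0.05541) = 0.1853×0.6949 = 0.1287 mol·L⁻¹.
C_R = C_{R0}e^(−k₁τ) = 1.260 mol·L⁻¹, so C_T = C_{R0}−C_R−C_S = 0.2908 mol·L⁻¹; C_S/C_T = 0.443.

0.443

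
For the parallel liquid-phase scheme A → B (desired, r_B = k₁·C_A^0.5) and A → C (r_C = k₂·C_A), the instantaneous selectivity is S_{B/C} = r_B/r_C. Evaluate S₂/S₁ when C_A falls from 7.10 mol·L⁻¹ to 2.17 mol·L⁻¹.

1.81

S_{B/C} = (k₁/k₂)·C_A^-0.5, so S₂/S₁ = (C_{A,2}/C_{A,1})^-0.5.
= (2.17/7.10)^(-0.5) = (0.3056)^(-0.5) = 1.81.
Selectivity toward B rises as C_A falls — low-concentration operation is favoured.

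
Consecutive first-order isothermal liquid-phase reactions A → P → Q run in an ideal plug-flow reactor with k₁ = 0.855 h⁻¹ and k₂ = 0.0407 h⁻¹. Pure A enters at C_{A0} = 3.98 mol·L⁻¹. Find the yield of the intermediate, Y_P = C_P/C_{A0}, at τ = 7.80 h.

0.763

Solving the coupled first-order balances gives C_P(τ) = [k₁/(k₂−k₁)]·C_{A0}·(e^(−k₁τ) − e^(−k₂τ)).
e^(−k₁τ) = e^(−0.855×7.80) = e^(−6.669) = 0.001270; e^(−k₂τ) = e^(−0.3175) = 0.7280.
C_P = 0.855×3.98/(0.0407−0.855) × (0.001270−0.7280) = (-4.179)×(-0.7267) = 3.037 mol·L⁻¹.
Y_P = C_P/C_{A0} = 3.037/3.98 = 0.763.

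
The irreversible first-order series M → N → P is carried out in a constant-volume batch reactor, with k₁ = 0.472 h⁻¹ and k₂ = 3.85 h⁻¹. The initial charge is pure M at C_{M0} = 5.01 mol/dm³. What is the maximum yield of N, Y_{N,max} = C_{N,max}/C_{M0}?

For a first-order series the maximum intermediate yield is C_{N,max}/C_{M0} = (k₁/k₂)^[k₂/(k₂−k₁)].
= (0.472/3.85)^(3.85/(3.85−0.472)) = (0.1226)^(1.140) = 0.09144.

0.0914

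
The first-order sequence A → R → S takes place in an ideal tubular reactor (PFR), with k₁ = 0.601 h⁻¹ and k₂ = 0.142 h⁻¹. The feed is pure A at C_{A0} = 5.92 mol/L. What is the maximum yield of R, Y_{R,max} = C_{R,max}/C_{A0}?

0.640

At the optimum, C_{R,max}/C_{A0} = (k₁/k₂)^[k₂/(k₂−k₁)].
= (0.601/0.142)^(0.142/(0.142−0.601)) = (4.232)^(-0.3094) = 0.6400.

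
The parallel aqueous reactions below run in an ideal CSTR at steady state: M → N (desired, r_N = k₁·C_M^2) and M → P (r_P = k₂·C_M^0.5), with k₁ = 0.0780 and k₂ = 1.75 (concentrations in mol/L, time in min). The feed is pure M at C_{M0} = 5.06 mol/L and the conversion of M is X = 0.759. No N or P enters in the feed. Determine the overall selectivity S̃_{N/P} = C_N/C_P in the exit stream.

Exit C_M = C_{M0}(1−X) = 5.06×0.241 = 1.219 mol/L.
In a CSTR the entire volume is at exit conditions, so r_N = 0.0780×1.219^2 = 0.1160 and r_P = 1.75×1.219^0.5 = 1.933.
Overall selectivity = C_N/C_P = r_Nτ/(r_Pτ) = r_N/r_P = 0.0600.

0.0600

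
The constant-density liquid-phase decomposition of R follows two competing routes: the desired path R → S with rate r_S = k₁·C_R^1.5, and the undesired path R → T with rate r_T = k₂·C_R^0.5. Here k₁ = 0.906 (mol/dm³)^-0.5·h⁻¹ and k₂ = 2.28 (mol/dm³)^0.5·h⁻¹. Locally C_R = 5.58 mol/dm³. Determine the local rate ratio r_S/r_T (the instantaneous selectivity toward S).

S_{S/T} = r_S/r_T = (k₁·C_R^1.5)/(k₂·C_R^0.5) = (k₁/k₂)·C_R.
= (0.906×5.580^1.5) / (2.28×5.580^0.5) = 11.94/5.386 = 2.22.
Since the desired path is higher order in R, keeping C_R high (PFR or concentrated feed) favours S.

2.22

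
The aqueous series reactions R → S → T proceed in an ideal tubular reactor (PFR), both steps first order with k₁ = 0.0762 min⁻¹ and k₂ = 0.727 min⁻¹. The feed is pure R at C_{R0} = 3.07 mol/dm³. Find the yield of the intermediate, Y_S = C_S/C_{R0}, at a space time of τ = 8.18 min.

0.0625

Solving the coupled first-order balances gives C_S(τ) = [k₁/(k₂−k₁)]·C_{R0}·(e^(−k₁τ) − e^(−k₂τ)).
e^(−k₁τ) = e^(−0.0762×8.18) = e^(−0.6233) = 0.5362; e^(−k₂τ) = e^(−5.947) = 0.002614.
C_S = 0.0762×3.07/(0.727−0.0762) × (0.5362−0.002614) = 0.3595×0.5335 = 0.1918 mol/dm³.
Y_S = C_S/C_{R0} = 0.1918/3.07 = 0.0625.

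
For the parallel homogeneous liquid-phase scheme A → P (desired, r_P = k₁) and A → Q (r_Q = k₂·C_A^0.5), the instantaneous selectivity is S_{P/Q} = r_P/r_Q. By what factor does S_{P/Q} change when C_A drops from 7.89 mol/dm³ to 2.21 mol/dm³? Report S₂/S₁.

S_{P/Q} = (k₁/k₂)·C_A^-0.5, so S₂/S₁ = (C_{A,2}/C_{A,1})^-0.5.
= (2.21/7.89)^(-0.5) = (0.2801)^(-0.5) = 1.89.
Selectivity toward P rises as C_A falls — low-concentration operation is favoured.

1.89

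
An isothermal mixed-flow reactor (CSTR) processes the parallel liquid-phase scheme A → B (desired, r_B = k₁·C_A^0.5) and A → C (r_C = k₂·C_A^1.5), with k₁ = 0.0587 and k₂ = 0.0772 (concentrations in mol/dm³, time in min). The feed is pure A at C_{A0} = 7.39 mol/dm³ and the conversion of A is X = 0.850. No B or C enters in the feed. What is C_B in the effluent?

Exit C_A = C_{A0}(1−X) = 7.39×0.150 = 1.109 mol/dm³.
In a CSTR the entire volume is at exit conditions, so r_B = 0.0587×1.109^0.5 = 0.06180 and r_C = 0.0772×1.109^1.5 = 0.09010.
Fraction of consumed A going to B: r_B/(r_B+r_C) = 0.4069.
C_B = 0.4069·C_{A0}·X = 0.4069×7.39×0.850 = 2.56 mol/dm³.

2.56 mol/dm³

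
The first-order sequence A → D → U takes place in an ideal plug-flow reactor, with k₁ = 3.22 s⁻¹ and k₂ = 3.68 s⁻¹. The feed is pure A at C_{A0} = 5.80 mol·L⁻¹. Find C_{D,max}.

1.99 mol·L⁻¹

Evaluating C_D at τ_opt = ln(k₂/k₁)/(k₂−k₁) gives C_{D,max}/C_{A0} = (k₁/k₂)^[k₂/(k₂−k₁)].
= (3.22/3.68)^(3.68/(3.68−3.22)) = (0.8750)^(8.000) = 0.3436.
C_{D,max} = 0.3436×5.80 = 1.99 mol·L⁻¹.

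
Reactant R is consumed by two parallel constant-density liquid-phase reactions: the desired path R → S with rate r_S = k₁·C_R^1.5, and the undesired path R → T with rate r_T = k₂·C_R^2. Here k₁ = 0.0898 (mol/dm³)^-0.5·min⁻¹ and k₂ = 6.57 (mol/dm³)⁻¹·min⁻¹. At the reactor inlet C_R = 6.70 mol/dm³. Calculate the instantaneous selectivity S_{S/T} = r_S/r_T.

0.00528

S_{S/T} = r_S/r_T = (k₁·C_R^1.5)/(k₂·C_R^2) = (k₁/k₂)·C_R^-0.5.
= (0.0898×6.700^1.5) / (6.57×6.700^2) = 1.557/294.9 = 0.00528.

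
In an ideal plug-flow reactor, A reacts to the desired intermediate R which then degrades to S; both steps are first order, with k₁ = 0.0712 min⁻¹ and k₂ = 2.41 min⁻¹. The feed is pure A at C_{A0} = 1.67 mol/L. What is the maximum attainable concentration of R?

For a first-order series the maximum intermediate yield is C_{R,max}/C_{A0} = (k₁/k₂)^[k₂/(k₂−k₁)].
= (0.0712/2.41)^(2.41/(2.41−0.0712)) = (0.02954)^(1.030) = 0.02654.
C_{R,max} = 0.02654×1.67 = 0.0443 mol/L.

0.0443 mol/L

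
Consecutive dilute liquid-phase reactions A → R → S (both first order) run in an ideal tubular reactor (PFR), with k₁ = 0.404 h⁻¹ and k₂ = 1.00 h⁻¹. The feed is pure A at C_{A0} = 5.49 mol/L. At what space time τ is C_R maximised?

1.52 h

For first-order series the maximum of C_R occurs at τ_opt = ln(k₂/k₁)/(k₂−k₁).
= ln(1.00/0.404)/(1.00−0.404) = ln(2.475)/0.5960 = 0.9063/0.5960 = 1.52 h.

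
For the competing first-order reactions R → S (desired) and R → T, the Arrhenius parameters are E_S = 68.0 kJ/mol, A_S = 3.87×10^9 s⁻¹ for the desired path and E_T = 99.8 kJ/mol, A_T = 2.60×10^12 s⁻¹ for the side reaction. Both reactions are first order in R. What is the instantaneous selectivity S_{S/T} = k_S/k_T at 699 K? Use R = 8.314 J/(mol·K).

0.354

k_S/k_T = (A_S/A_T)·exp[−(E_S−E_T)/(RT)] = (A_S/A_T)·exp[(E_T−E_S)/(RT)].
(E_T−E_S)/(RT) = (99.8−68.0)×10³/(8.314×699) = 31800/5811 = 5.472.
k_S/k_T = (3.87×10^9/2.60×10^12)·exp(5.472) = 0.001488 × 237.9 = 0.354.
Since E_S < E_T, lowering the temperature improves selectivity toward S.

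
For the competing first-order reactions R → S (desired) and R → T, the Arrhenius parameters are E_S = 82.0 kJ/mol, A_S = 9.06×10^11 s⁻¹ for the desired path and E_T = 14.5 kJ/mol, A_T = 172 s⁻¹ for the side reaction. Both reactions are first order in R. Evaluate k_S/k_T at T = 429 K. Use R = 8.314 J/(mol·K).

With equal orders, S_{S/T} = k_S/k_T = (A_S/A_T)·exp[(E_T−E_S)/(RT)].
(E_T−E_S)/(RT) = (14.5−82.0)×10³/(8.314×429) = -67500/3567 = -18.93.
k_S/k_T = (9.06×10^11/172)·exp(-18.93) = 5.267×10^9 × 6.039×10^-9 = 31.8.
Since E_S > E_T, raising the temperature improves selectivity toward S.

31.8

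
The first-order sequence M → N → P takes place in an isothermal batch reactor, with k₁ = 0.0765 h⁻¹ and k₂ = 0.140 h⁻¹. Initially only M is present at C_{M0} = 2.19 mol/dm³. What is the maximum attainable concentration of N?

0.578 mol/dm³

At the optimum, C_{N,max}/C_{M0} = (k₁/k₂)^[k₂/(k₂−k₁)].
= (0.0765/0.140)^(0.140/(0.140−0.0765)) = (0.5464)^(2.205) = 0.2638.
C_{N,max} = 0.2638×2.19 = 0.578 mol/dm³.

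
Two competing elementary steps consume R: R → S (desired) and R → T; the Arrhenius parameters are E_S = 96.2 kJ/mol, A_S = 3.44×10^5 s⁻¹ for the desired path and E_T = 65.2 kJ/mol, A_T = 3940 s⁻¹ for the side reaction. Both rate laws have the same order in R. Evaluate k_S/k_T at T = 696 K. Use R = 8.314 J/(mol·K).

Since both paths have the same order in R, the concentration cancels and S_{S/T} = k_S/k_T = (A_S/A_T)·exp[(E_T−E_S)/(RT)].
(E_T−E_S)/(RT) = (65.2−96.2)×10³/(8.314×696) = -31000/5787 = -5.357.
k_S/k_T = (3.44×10^5/3940)·exp(-5.357) = 87.31 × 0.004714 = 0.412.
Since E_S > E_T, raising the temperature improves selectivity toward S.

0.412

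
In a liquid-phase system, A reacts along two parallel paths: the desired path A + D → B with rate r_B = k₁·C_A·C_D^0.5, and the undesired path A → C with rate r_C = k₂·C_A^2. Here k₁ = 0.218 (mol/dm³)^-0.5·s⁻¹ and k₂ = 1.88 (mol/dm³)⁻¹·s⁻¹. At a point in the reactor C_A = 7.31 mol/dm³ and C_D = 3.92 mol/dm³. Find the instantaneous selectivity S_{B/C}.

0.0314

S_{B/C} = r_B/r_C = (k₁·C_A·C_D^0.5)/(k₂·C_A^2) = (k₁/k₂)·C_A⁻¹·C_D^0.5.
= (0.218×7.310×3.920^0.5) / (1.88×7.310^2) = 3.155/100.5 = 0.0314.
The undesired path is higher order in A, so low C_A (CSTR or dilute feed) favours B.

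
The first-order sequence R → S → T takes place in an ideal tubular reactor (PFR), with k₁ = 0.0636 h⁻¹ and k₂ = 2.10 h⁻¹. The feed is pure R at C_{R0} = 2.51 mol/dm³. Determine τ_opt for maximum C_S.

For first-order series the maximum of C_S occurs at τ_opt = ln(k₂/k₁)/(k₂−k₁).
= ln(2.10/0.0636)/(2.10−0.0636) = ln(33.02)/2.036 = 3.497/2.036 = 1.72 h.

1.72 h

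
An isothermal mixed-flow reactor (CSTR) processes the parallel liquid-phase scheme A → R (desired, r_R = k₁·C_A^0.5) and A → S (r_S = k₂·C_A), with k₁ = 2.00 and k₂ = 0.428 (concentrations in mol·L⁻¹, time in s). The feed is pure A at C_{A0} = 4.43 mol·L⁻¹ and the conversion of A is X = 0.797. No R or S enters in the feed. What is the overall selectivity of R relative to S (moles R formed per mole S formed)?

Exit C_A = C_{A0}(1−X) = 4.43×0.203 = 0.8993 mol·L⁻¹.
A CSTR operates uniformly at the exit composition, giving r_R = 1.897 and r_S = 0.3849 (each k·C_A^n at C_A = 0.8993).
Overall selectivity = C_R/C_S = r_Rτ/(r_Sτ) = r_R/r_S = 4.93.

4.93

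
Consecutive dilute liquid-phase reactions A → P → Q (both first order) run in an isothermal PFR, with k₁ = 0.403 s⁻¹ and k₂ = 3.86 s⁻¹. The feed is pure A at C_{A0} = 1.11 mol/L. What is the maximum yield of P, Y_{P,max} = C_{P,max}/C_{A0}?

For a first-order series the maximum intermediate yield is C_{P,max}/C_{A0} = (k₁/k₂)^[k₂/(k₂−k₁)].
= (0.403/3.86)^(3.86/(3.86−0.403)) = (0.1044)^(1.117) = 0.08023.

0.0802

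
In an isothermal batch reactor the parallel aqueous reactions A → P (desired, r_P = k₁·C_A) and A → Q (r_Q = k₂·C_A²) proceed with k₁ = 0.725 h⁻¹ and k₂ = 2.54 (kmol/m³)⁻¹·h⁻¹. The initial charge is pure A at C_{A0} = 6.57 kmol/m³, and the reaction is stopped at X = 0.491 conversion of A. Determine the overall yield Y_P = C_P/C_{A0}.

0.0276

C_A = C_{A0}(1−X) = 3.344 kmol/m³.
Along a PFR/batch, dC_P/dC_A = −r_P/(r_P+r_Q) = −k₁/(k₁+k₂·C_A).
Integrating from C_{A0} to C_A: C_P = (0.725/2.54)·ln[(0.725+2.54·6.57)/(0.725+2.54·3.34)] = 0.2854·ln(17.41/9.219) = 0.1815 kmol/m³.
Y_P = C_P/C_{A0} = 0.1815/6.57 = 0.0276.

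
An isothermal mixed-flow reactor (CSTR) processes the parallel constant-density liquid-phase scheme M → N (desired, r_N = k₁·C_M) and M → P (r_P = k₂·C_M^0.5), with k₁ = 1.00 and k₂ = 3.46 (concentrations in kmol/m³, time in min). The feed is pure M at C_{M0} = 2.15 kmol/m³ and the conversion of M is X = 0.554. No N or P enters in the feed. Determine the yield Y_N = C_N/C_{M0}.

Exit C_M = C_{M0}(1−X) = 2.15×0.446 = 0.9589 kmol/m³.
A CSTR operates uniformly at the exit composition, giving r_N = 0.9589 and r_P = 3.388 (each k·C_M^n at C_M = 0.9589).
Fraction of consumed M going to N: r_N/(r_N+r_P) = 0.2206.
C_N = 0.2206·C_{M0}·X = 0.2206×2.15×0.554 = 0.263 kmol/m³; Y_N = C_N/C_{M0} = 0.122.

0.122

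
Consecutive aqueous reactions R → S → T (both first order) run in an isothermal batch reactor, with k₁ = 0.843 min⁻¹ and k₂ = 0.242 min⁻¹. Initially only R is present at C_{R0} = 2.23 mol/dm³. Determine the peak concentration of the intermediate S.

1.35 mol/dm³

For a first-order series the maximum intermediate yield is C_{S,max}/C_{R0} = (k₁/k₂)^[k₂/(k₂−k₁)].
= (0.843/0.242)^(0.242/(0.242−0.843)) = (3.483)^(-0.4027) = 0.6050.
C_{S,max} = 0.6050×2.23 = 1.35 mol/dm³.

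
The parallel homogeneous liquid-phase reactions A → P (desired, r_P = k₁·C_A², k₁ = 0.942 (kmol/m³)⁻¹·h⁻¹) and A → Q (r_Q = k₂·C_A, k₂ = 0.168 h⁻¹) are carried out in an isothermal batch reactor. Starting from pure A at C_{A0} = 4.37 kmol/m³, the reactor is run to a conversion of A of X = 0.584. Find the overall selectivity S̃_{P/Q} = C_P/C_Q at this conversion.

16.4

C_A = C_{A0}(1−X) = 1.818 kmol/m³.
Along a PFR/batch, dC_Q/dC_A = −r_Q/(r_P+r_Q) = −k₂/(k₂+k₁·C_A).
Integrating from C_{A0} to C_A: C_Q = (0.168/0.942)·ln[(0.168+0.942·4.37)/(0.168+0.942·1.82)] = 0.1783·ln(4.285/1.880) = 0.1469 kmol/m³.
Then C_P = (C_{A0}−C_A) − C_Q = 2.552 − 0.1469 = 2.405 kmol/m³.
S̃_{P/Q} = C_P/C_Q = 2.405/0.1469 = 16.4.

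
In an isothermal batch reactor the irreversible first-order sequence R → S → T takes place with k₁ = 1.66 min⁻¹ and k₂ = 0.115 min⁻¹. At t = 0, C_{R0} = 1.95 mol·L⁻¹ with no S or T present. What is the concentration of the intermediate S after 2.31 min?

For first-order series with pure R initially, C_S(t) = k₁C_{R0}/(k₂−k₁)·(e^(−k₁t) − e^(−k₂t)).
e^(−k₁t) = e^(−1.66×2.31) = e^(−3.835) = 0.02161; e^(−k₂t) = e^(−0.2656) = 0.7667.
C_S = 1.66×1.95/(0.115−1.66) × (0.02161−0.7667) = (-2.095)×(-0.7451) = 1.561 mol·L⁻¹.

1.56 mol·L⁻¹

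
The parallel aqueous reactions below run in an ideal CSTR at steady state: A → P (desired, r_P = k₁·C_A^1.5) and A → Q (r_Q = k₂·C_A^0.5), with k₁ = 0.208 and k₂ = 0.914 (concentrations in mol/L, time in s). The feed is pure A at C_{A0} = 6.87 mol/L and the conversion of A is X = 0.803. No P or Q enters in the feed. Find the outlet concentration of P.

1.30 mol/L

Exit C_A = C_{A0}(1−X) = 6.87×0.197 = 1.353 mol/L.
In a CSTR the entire volume is at exit conditions, so r_P = 0.208×1.353^1.5 = 0.3275 and r_Q = 0.914×1.353^0.5 = 1.063.
Fraction of consumed A going to P: r_P/(r_P+r_Q) = 0.2355.
C_P = 0.2355·C_{A0}·X = 0.2355×6.87×0.803 = 1.30 mol/L.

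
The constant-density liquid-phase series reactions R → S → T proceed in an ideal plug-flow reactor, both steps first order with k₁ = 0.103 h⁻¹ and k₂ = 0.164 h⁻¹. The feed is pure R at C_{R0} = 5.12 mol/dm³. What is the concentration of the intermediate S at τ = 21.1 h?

0.712 mol/dm³

The intermediate concentration in a first-order A→B→C sequence is C_S = k₁C_{R0}(e^(−k₁τ) − e^(−k₂τ))/(k₂−k₁).
e^(−k₁τ) = e^(−0.103×21.1) = e^(−2.173) = 0.1138; e^(−k₂τ) = e^(−3.460) = 0.03142.
C_S = 0.103×5.12/(0.164−0.103) × (0.1138−0.03142) = 8.645×0.08238 = 0.7122 mol/dm³.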